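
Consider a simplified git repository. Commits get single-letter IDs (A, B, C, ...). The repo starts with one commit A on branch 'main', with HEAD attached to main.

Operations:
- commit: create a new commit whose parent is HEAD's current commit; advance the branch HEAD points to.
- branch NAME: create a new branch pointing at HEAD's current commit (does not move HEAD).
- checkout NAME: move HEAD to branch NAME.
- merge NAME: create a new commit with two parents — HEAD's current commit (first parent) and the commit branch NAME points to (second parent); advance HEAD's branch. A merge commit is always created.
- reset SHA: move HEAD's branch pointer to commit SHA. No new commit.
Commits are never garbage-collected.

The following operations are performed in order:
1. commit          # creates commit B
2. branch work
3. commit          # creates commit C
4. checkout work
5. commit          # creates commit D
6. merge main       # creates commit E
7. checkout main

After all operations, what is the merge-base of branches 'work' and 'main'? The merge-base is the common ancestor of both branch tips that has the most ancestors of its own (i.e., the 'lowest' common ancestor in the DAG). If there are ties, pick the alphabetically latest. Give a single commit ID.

Answer: C

Derivation:
After op 1 (commit): HEAD=main@B [main=B]
After op 2 (branch): HEAD=main@B [main=B work=B]
After op 3 (commit): HEAD=main@C [main=C work=B]
After op 4 (checkout): HEAD=work@B [main=C work=B]
After op 5 (commit): HEAD=work@D [main=C work=D]
After op 6 (merge): HEAD=work@E [main=C work=E]
After op 7 (checkout): HEAD=main@C [main=C work=E]
ancestors(work=E): ['A', 'B', 'C', 'D', 'E']
ancestors(main=C): ['A', 'B', 'C']
common: ['A', 'B', 'C']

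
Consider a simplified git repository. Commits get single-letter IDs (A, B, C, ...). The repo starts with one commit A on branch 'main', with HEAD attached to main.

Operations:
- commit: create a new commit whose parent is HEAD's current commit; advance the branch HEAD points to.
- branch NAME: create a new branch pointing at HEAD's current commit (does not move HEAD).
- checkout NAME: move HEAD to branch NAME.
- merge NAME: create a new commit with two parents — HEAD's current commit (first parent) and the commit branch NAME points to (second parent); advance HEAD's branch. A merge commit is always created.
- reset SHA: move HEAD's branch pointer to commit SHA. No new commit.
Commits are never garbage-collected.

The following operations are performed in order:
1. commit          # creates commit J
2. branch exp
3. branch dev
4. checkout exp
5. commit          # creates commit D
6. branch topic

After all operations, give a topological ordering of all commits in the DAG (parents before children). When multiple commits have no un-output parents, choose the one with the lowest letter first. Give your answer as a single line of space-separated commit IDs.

After op 1 (commit): HEAD=main@J [main=J]
After op 2 (branch): HEAD=main@J [exp=J main=J]
After op 3 (branch): HEAD=main@J [dev=J exp=J main=J]
After op 4 (checkout): HEAD=exp@J [dev=J exp=J main=J]
After op 5 (commit): HEAD=exp@D [dev=J exp=D main=J]
After op 6 (branch): HEAD=exp@D [dev=J exp=D main=J topic=D]
commit A: parents=[]
commit D: parents=['J']
commit J: parents=['A']

Answer: A J D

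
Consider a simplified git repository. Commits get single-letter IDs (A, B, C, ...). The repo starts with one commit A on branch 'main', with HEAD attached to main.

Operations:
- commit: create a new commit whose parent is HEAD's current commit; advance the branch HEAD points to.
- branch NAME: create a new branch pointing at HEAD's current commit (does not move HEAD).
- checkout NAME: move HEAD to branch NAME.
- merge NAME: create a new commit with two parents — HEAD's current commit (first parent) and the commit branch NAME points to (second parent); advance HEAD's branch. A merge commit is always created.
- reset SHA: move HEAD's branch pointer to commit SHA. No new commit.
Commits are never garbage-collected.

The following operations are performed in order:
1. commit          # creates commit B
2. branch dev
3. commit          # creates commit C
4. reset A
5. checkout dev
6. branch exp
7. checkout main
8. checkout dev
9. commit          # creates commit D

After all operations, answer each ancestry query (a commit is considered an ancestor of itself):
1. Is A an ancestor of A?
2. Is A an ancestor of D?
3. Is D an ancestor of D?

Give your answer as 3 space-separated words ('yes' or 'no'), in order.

Answer: yes yes yes

Derivation:
After op 1 (commit): HEAD=main@B [main=B]
After op 2 (branch): HEAD=main@B [dev=B main=B]
After op 3 (commit): HEAD=main@C [dev=B main=C]
After op 4 (reset): HEAD=main@A [dev=B main=A]
After op 5 (checkout): HEAD=dev@B [dev=B main=A]
After op 6 (branch): HEAD=dev@B [dev=B exp=B main=A]
After op 7 (checkout): HEAD=main@A [dev=B exp=B main=A]
After op 8 (checkout): HEAD=dev@B [dev=B exp=B main=A]
After op 9 (commit): HEAD=dev@D [dev=D exp=B main=A]
ancestors(A) = {A}; A in? yes
ancestors(D) = {A,B,D}; A in? yes
ancestors(D) = {A,B,D}; D in? yes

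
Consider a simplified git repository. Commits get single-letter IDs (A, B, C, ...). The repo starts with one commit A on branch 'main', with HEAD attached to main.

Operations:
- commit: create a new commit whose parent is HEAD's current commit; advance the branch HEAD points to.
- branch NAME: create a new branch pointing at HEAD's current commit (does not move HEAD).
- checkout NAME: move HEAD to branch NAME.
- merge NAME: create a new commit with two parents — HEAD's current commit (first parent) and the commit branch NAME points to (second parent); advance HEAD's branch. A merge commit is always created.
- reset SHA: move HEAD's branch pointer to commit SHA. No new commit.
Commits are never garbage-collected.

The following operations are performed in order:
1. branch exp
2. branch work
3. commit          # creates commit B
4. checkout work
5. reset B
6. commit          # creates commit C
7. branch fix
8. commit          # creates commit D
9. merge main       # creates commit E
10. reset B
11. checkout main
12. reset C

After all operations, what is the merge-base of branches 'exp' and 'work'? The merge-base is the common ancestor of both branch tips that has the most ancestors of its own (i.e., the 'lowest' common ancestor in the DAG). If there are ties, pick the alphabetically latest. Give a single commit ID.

After op 1 (branch): HEAD=main@A [exp=A main=A]
After op 2 (branch): HEAD=main@A [exp=A main=A work=A]
After op 3 (commit): HEAD=main@B [exp=A main=B work=A]
After op 4 (checkout): HEAD=work@A [exp=A main=B work=A]
After op 5 (reset): HEAD=work@B [exp=A main=B work=B]
After op 6 (commit): HEAD=work@C [exp=A main=B work=C]
After op 7 (branch): HEAD=work@C [exp=A fix=C main=B work=C]
After op 8 (commit): HEAD=work@D [exp=A fix=C main=B work=D]
After op 9 (merge): HEAD=work@E [exp=A fix=C main=B work=E]
After op 10 (reset): HEAD=work@B [exp=A fix=C main=B work=B]
After op 11 (checkout): HEAD=main@B [exp=A fix=C main=B work=B]
After op 12 (reset): HEAD=main@C [exp=A fix=C main=C work=B]
ancestors(exp=A): ['A']
ancestors(work=B): ['A', 'B']
common: ['A']

Answer: A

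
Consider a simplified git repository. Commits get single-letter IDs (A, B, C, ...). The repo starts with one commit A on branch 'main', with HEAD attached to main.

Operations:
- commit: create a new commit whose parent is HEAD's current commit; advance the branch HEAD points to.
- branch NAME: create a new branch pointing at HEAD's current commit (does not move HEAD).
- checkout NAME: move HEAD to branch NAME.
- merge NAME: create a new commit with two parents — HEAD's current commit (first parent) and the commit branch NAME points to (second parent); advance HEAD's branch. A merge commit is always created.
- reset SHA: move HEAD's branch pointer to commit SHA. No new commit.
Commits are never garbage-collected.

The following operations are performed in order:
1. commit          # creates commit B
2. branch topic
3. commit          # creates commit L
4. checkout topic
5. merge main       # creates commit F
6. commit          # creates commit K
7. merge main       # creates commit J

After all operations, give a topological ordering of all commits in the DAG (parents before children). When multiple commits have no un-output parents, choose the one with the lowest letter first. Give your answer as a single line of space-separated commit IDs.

Answer: A B L F K J

Derivation:
After op 1 (commit): HEAD=main@B [main=B]
After op 2 (branch): HEAD=main@B [main=B topic=B]
After op 3 (commit): HEAD=main@L [main=L topic=B]
After op 4 (checkout): HEAD=topic@B [main=L topic=B]
After op 5 (merge): HEAD=topic@F [main=L topic=F]
After op 6 (commit): HEAD=topic@K [main=L topic=K]
After op 7 (merge): HEAD=topic@J [main=L topic=J]
commit A: parents=[]
commit B: parents=['A']
commit F: parents=['B', 'L']
commit J: parents=['K', 'L']
commit K: parents=['F']
commit L: parents=['B']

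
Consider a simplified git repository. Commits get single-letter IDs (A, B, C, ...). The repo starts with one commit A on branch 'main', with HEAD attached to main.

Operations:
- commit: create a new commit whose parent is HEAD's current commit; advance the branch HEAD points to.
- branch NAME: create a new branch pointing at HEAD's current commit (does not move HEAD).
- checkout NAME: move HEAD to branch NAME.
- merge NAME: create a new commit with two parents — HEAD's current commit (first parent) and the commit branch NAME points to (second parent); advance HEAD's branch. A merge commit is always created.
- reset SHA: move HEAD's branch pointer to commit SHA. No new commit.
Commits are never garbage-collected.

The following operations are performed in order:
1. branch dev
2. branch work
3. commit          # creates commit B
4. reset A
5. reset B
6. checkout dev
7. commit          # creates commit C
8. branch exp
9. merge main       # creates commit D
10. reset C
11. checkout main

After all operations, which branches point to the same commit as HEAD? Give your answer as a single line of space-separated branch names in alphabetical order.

Answer: main

Derivation:
After op 1 (branch): HEAD=main@A [dev=A main=A]
After op 2 (branch): HEAD=main@A [dev=A main=A work=A]
After op 3 (commit): HEAD=main@B [dev=A main=B work=A]
After op 4 (reset): HEAD=main@A [dev=A main=A work=A]
After op 5 (reset): HEAD=main@B [dev=A main=B work=A]
After op 6 (checkout): HEAD=dev@A [dev=A main=B work=A]
After op 7 (commit): HEAD=dev@C [dev=C main=B work=A]
After op 8 (branch): HEAD=dev@C [dev=C exp=C main=B work=A]
After op 9 (merge): HEAD=dev@D [dev=D exp=C main=B work=A]
After op 10 (reset): HEAD=dev@C [dev=C exp=C main=B work=A]
After op 11 (checkout): HEAD=main@B [dev=C exp=C main=B work=A]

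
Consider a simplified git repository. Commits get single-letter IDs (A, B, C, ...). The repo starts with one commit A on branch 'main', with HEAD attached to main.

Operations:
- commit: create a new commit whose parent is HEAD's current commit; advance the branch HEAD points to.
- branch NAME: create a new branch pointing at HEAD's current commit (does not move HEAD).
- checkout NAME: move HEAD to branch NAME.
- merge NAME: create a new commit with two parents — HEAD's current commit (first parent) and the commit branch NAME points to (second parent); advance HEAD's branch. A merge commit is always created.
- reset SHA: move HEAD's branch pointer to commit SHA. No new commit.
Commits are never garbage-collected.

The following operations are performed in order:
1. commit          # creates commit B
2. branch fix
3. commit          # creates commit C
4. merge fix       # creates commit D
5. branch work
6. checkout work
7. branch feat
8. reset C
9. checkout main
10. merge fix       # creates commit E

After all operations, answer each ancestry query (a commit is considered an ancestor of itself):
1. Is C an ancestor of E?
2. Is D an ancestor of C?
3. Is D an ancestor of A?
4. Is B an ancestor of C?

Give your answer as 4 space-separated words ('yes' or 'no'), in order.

After op 1 (commit): HEAD=main@B [main=B]
After op 2 (branch): HEAD=main@B [fix=B main=B]
After op 3 (commit): HEAD=main@C [fix=B main=C]
After op 4 (merge): HEAD=main@D [fix=B main=D]
After op 5 (branch): HEAD=main@D [fix=B main=D work=D]
After op 6 (checkout): HEAD=work@D [fix=B main=D work=D]
After op 7 (branch): HEAD=work@D [feat=D fix=B main=D work=D]
After op 8 (reset): HEAD=work@C [feat=D fix=B main=D work=C]
After op 9 (checkout): HEAD=main@D [feat=D fix=B main=D work=C]
After op 10 (merge): HEAD=main@E [feat=D fix=B main=E work=C]
ancestors(E) = {A,B,C,D,E}; C in? yes
ancestors(C) = {A,B,C}; D in? no
ancestors(A) = {A}; D in? no
ancestors(C) = {A,B,C}; B in? yes

Answer: yes no no yes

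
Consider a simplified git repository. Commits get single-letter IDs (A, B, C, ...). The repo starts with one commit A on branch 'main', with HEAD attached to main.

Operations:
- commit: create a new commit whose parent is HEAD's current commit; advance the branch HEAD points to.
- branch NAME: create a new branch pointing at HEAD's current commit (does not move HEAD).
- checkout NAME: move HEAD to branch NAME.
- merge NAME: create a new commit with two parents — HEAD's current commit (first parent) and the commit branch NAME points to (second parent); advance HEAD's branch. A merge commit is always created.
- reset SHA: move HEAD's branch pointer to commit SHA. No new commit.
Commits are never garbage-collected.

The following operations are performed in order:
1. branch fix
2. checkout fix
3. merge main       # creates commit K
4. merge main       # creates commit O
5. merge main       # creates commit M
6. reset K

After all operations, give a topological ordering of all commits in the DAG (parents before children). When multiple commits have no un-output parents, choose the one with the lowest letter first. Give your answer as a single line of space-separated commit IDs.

After op 1 (branch): HEAD=main@A [fix=A main=A]
After op 2 (checkout): HEAD=fix@A [fix=A main=A]
After op 3 (merge): HEAD=fix@K [fix=K main=A]
After op 4 (merge): HEAD=fix@O [fix=O main=A]
After op 5 (merge): HEAD=fix@M [fix=M main=A]
After op 6 (reset): HEAD=fix@K [fix=K main=A]
commit A: parents=[]
commit K: parents=['A', 'A']
commit M: parents=['O', 'A']
commit O: parents=['K', 'A']

Answer: A K O M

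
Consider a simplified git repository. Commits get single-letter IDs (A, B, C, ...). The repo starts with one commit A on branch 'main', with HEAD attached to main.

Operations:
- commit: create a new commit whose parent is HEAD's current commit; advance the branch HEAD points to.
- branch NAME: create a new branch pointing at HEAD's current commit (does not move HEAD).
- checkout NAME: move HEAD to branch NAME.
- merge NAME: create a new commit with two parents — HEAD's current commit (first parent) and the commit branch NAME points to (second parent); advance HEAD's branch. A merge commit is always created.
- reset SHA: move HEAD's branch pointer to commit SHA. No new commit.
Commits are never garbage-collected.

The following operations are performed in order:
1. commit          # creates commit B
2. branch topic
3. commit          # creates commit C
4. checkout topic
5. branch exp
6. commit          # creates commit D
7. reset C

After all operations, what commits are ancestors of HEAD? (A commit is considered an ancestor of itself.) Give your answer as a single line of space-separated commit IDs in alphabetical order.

After op 1 (commit): HEAD=main@B [main=B]
After op 2 (branch): HEAD=main@B [main=B topic=B]
After op 3 (commit): HEAD=main@C [main=C topic=B]
After op 4 (checkout): HEAD=topic@B [main=C topic=B]
After op 5 (branch): HEAD=topic@B [exp=B main=C topic=B]
After op 6 (commit): HEAD=topic@D [exp=B main=C topic=D]
After op 7 (reset): HEAD=topic@C [exp=B main=C topic=C]

Answer: A B C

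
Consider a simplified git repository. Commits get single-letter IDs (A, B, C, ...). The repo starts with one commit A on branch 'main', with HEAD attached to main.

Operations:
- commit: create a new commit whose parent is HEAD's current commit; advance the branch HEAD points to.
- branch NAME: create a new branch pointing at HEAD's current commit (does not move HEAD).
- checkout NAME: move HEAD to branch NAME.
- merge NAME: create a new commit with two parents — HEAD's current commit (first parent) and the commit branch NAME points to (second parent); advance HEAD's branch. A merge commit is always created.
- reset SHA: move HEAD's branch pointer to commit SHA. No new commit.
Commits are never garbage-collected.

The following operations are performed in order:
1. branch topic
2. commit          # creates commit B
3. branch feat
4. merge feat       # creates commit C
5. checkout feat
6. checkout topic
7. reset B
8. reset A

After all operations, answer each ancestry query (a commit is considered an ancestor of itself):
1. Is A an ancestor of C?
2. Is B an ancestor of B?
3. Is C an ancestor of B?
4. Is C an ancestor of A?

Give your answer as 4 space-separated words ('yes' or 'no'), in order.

Answer: yes yes no no

Derivation:
After op 1 (branch): HEAD=main@A [main=A topic=A]
After op 2 (commit): HEAD=main@B [main=B topic=A]
After op 3 (branch): HEAD=main@B [feat=B main=B topic=A]
After op 4 (merge): HEAD=main@C [feat=B main=C topic=A]
After op 5 (checkout): HEAD=feat@B [feat=B main=C topic=A]
After op 6 (checkout): HEAD=topic@A [feat=B main=C topic=A]
After op 7 (reset): HEAD=topic@B [feat=B main=C topic=B]
After op 8 (reset): HEAD=topic@A [feat=B main=C topic=A]
ancestors(C) = {A,B,C}; A in? yes
ancestors(B) = {A,B}; B in? yes
ancestors(B) = {A,B}; C in? no
ancestors(A) = {A}; C in? no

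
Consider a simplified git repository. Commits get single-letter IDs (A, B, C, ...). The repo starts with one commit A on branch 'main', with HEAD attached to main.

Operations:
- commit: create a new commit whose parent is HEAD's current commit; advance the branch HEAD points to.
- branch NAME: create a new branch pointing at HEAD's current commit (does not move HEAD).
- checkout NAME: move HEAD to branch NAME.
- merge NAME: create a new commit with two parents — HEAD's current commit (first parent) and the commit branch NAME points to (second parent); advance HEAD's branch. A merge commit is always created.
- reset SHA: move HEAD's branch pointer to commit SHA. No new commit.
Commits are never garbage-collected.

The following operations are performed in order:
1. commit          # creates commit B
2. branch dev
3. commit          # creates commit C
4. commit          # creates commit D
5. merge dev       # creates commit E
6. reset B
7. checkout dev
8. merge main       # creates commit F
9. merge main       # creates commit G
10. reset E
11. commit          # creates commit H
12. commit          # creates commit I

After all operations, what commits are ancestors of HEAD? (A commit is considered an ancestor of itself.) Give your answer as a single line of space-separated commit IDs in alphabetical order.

After op 1 (commit): HEAD=main@B [main=B]
After op 2 (branch): HEAD=main@B [dev=B main=B]
After op 3 (commit): HEAD=main@C [dev=B main=C]
After op 4 (commit): HEAD=main@D [dev=B main=D]
After op 5 (merge): HEAD=main@E [dev=B main=E]
After op 6 (reset): HEAD=main@B [dev=B main=B]
After op 7 (checkout): HEAD=dev@B [dev=B main=B]
After op 8 (merge): HEAD=dev@F [dev=F main=B]
After op 9 (merge): HEAD=dev@G [dev=G main=B]
After op 10 (reset): HEAD=dev@E [dev=E main=B]
After op 11 (commit): HEAD=dev@H [dev=H main=B]
After op 12 (commit): HEAD=dev@I [dev=I main=B]

Answer: A B C D E H I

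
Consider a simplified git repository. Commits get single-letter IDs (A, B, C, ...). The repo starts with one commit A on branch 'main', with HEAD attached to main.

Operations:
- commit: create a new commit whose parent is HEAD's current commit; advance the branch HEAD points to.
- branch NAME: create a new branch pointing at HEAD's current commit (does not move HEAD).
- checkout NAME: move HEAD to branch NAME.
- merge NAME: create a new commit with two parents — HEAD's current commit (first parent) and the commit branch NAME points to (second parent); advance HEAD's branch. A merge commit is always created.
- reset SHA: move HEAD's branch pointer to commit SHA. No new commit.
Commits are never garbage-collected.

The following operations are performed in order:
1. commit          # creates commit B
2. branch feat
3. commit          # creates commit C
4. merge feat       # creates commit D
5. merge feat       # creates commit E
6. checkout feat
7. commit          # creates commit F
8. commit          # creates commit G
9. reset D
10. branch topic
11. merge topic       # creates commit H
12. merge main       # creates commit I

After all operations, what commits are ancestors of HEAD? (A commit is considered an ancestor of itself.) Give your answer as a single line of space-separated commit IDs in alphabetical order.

After op 1 (commit): HEAD=main@B [main=B]
After op 2 (branch): HEAD=main@B [feat=B main=B]
After op 3 (commit): HEAD=main@C [feat=B main=C]
After op 4 (merge): HEAD=main@D [feat=B main=D]
After op 5 (merge): HEAD=main@E [feat=B main=E]
After op 6 (checkout): HEAD=feat@B [feat=B main=E]
After op 7 (commit): HEAD=feat@F [feat=F main=E]
After op 8 (commit): HEAD=feat@G [feat=G main=E]
After op 9 (reset): HEAD=feat@D [feat=D main=E]
After op 10 (branch): HEAD=feat@D [feat=D main=E topic=D]
After op 11 (merge): HEAD=feat@H [feat=H main=E topic=D]
After op 12 (merge): HEAD=feat@I [feat=I main=E topic=D]

Answer: A B C D E H I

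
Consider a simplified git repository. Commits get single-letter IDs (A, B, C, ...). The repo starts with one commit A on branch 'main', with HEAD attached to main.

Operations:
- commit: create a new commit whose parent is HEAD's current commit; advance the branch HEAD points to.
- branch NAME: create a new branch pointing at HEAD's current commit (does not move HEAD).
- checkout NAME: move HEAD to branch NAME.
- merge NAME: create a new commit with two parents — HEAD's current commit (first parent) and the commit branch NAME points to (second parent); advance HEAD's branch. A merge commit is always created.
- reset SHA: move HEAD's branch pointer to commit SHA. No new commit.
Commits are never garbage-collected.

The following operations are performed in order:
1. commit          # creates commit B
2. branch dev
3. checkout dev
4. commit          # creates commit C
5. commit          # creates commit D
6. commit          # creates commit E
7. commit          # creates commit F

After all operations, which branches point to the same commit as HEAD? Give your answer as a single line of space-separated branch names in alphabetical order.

After op 1 (commit): HEAD=main@B [main=B]
After op 2 (branch): HEAD=main@B [dev=B main=B]
After op 3 (checkout): HEAD=dev@B [dev=B main=B]
After op 4 (commit): HEAD=dev@C [dev=C main=B]
After op 5 (commit): HEAD=dev@D [dev=D main=B]
After op 6 (commit): HEAD=dev@E [dev=E main=B]
After op 7 (commit): HEAD=dev@F [dev=F main=B]

Answer: dev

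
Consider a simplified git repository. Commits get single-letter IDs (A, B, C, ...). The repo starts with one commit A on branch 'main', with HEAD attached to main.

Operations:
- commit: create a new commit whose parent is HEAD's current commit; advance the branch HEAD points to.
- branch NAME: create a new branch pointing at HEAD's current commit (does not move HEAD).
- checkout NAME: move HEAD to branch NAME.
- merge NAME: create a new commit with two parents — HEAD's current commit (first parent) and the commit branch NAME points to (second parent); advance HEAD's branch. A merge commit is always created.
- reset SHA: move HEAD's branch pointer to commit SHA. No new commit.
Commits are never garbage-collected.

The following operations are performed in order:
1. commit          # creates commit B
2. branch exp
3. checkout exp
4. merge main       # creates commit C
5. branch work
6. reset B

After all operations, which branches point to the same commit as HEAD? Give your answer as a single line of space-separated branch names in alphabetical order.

Answer: exp main

Derivation:
After op 1 (commit): HEAD=main@B [main=B]
After op 2 (branch): HEAD=main@B [exp=B main=B]
After op 3 (checkout): HEAD=exp@B [exp=B main=B]
After op 4 (merge): HEAD=exp@C [exp=C main=B]
After op 5 (branch): HEAD=exp@C [exp=C main=B work=C]
After op 6 (reset): HEAD=exp@B [exp=B main=B work=C]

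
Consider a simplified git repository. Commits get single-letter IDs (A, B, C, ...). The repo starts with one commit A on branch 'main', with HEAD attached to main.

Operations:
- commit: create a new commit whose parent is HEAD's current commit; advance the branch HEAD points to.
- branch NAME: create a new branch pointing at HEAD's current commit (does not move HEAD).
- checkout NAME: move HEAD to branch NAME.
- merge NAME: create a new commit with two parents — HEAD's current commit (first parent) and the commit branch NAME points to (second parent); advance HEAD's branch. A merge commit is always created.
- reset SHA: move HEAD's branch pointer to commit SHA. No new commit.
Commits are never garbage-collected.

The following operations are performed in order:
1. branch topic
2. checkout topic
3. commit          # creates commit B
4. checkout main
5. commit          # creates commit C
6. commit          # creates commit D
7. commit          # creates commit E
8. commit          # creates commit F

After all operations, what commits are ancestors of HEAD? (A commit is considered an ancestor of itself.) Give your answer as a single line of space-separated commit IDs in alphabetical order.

After op 1 (branch): HEAD=main@A [main=A topic=A]
After op 2 (checkout): HEAD=topic@A [main=A topic=A]
After op 3 (commit): HEAD=topic@B [main=A topic=B]
After op 4 (checkout): HEAD=main@A [main=A topic=B]
After op 5 (commit): HEAD=main@C [main=C topic=B]
After op 6 (commit): HEAD=main@D [main=D topic=B]
After op 7 (commit): HEAD=main@E [main=E topic=B]
After op 8 (commit): HEAD=main@F [main=F topic=B]

Answer: A C D E F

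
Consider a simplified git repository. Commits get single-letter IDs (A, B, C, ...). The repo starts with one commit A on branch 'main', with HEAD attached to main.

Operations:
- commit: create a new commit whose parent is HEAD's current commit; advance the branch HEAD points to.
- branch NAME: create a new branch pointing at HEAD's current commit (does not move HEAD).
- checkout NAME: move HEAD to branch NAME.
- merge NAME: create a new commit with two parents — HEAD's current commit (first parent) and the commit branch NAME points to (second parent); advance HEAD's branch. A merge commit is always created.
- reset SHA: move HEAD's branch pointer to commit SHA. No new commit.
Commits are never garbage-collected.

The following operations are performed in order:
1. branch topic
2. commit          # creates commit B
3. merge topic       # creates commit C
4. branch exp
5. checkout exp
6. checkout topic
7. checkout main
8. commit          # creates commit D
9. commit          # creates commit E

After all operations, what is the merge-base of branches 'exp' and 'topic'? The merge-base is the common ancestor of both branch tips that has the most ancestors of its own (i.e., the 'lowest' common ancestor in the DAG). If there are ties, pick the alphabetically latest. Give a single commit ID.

Answer: A

Derivation:
After op 1 (branch): HEAD=main@A [main=A topic=A]
After op 2 (commit): HEAD=main@B [main=B topic=A]
After op 3 (merge): HEAD=main@C [main=C topic=A]
After op 4 (branch): HEAD=main@C [exp=C main=C topic=A]
After op 5 (checkout): HEAD=exp@C [exp=C main=C topic=A]
After op 6 (checkout): HEAD=topic@A [exp=C main=C topic=A]
After op 7 (checkout): HEAD=main@C [exp=C main=C topic=A]
After op 8 (commit): HEAD=main@D [exp=C main=D topic=A]
After op 9 (commit): HEAD=main@E [exp=C main=E topic=A]
ancestors(exp=C): ['A', 'B', 'C']
ancestors(topic=A): ['A']
common: ['A']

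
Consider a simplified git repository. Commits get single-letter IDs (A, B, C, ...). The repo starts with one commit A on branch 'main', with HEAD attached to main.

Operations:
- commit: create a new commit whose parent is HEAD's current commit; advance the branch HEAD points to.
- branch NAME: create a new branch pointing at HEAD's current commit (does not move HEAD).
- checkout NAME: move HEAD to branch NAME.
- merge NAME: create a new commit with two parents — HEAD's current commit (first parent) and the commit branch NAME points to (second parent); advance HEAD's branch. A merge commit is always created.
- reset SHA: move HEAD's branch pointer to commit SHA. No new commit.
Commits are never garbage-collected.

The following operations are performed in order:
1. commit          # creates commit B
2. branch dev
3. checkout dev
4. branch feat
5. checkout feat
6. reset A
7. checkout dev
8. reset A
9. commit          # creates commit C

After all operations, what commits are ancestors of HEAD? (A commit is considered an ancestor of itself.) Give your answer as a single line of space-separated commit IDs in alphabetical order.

After op 1 (commit): HEAD=main@B [main=B]
After op 2 (branch): HEAD=main@B [dev=B main=B]
After op 3 (checkout): HEAD=dev@B [dev=B main=B]
After op 4 (branch): HEAD=dev@B [dev=B feat=B main=B]
After op 5 (checkout): HEAD=feat@B [dev=B feat=B main=B]
After op 6 (reset): HEAD=feat@A [dev=B feat=A main=B]
After op 7 (checkout): HEAD=dev@B [dev=B feat=A main=B]
After op 8 (reset): HEAD=dev@A [dev=A feat=A main=B]
After op 9 (commit): HEAD=dev@C [dev=C feat=A main=B]

Answer: A C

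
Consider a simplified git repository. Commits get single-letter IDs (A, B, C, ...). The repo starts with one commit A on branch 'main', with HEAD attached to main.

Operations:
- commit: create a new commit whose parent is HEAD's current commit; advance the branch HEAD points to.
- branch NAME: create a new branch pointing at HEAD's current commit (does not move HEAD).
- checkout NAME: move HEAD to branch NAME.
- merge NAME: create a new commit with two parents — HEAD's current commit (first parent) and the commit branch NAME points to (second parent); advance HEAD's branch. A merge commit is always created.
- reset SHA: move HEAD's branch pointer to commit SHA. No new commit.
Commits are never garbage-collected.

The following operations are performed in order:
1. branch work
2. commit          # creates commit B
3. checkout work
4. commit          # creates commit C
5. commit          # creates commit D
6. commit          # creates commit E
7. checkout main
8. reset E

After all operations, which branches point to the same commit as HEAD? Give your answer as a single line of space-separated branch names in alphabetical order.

Answer: main work

Derivation:
After op 1 (branch): HEAD=main@A [main=A work=A]
After op 2 (commit): HEAD=main@B [main=B work=A]
After op 3 (checkout): HEAD=work@A [main=B work=A]
After op 4 (commit): HEAD=work@C [main=B work=C]
After op 5 (commit): HEAD=work@D [main=B work=D]
After op 6 (commit): HEAD=work@E [main=B work=E]
After op 7 (checkout): HEAD=main@B [main=B work=E]
After op 8 (reset): HEAD=main@E [main=E work=E]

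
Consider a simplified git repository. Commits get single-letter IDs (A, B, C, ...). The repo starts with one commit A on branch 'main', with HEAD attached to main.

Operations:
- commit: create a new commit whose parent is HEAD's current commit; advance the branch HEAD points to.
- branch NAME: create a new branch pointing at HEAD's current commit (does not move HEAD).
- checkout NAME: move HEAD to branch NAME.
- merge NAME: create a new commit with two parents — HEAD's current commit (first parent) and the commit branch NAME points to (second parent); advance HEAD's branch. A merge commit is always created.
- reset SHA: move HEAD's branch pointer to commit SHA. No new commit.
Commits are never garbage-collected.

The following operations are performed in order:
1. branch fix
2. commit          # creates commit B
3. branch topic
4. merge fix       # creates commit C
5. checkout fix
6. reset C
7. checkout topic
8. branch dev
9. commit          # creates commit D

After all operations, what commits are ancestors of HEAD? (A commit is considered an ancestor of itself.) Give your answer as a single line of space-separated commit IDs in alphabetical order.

Answer: A B D

Derivation:
After op 1 (branch): HEAD=main@A [fix=A main=A]
After op 2 (commit): HEAD=main@B [fix=A main=B]
After op 3 (branch): HEAD=main@B [fix=A main=B topic=B]
After op 4 (merge): HEAD=main@C [fix=A main=C topic=B]
After op 5 (checkout): HEAD=fix@A [fix=A main=C topic=B]
After op 6 (reset): HEAD=fix@C [fix=C main=C topic=B]
After op 7 (checkout): HEAD=topic@B [fix=C main=C topic=B]
After op 8 (branch): HEAD=topic@B [dev=B fix=C main=C topic=B]
After op 9 (commit): HEAD=topic@D [dev=B fix=C main=C topic=D]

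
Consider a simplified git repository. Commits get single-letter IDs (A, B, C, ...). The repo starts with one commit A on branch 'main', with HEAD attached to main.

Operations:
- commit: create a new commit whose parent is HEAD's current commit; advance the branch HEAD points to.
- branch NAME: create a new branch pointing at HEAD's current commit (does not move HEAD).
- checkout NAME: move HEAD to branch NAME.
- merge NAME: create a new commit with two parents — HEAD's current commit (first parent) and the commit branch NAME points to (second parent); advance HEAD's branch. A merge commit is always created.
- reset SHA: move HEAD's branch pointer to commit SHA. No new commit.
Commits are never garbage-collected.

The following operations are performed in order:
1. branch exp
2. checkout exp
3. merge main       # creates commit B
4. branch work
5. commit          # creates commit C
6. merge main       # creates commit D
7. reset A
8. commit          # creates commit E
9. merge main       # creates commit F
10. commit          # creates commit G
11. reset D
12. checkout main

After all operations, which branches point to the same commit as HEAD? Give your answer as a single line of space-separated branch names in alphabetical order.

After op 1 (branch): HEAD=main@A [exp=A main=A]
After op 2 (checkout): HEAD=exp@A [exp=A main=A]
After op 3 (merge): HEAD=exp@B [exp=B main=A]
After op 4 (branch): HEAD=exp@B [exp=B main=A work=B]
After op 5 (commit): HEAD=exp@C [exp=C main=A work=B]
After op 6 (merge): HEAD=exp@D [exp=D main=A work=B]
After op 7 (reset): HEAD=exp@A [exp=A main=A work=B]
After op 8 (commit): HEAD=exp@E [exp=E main=A work=B]
After op 9 (merge): HEAD=exp@F [exp=F main=A work=B]
After op 10 (commit): HEAD=exp@G [exp=G main=A work=B]
After op 11 (reset): HEAD=exp@D [exp=D main=A work=B]
After op 12 (checkout): HEAD=main@A [exp=D main=A work=B]

Answer: main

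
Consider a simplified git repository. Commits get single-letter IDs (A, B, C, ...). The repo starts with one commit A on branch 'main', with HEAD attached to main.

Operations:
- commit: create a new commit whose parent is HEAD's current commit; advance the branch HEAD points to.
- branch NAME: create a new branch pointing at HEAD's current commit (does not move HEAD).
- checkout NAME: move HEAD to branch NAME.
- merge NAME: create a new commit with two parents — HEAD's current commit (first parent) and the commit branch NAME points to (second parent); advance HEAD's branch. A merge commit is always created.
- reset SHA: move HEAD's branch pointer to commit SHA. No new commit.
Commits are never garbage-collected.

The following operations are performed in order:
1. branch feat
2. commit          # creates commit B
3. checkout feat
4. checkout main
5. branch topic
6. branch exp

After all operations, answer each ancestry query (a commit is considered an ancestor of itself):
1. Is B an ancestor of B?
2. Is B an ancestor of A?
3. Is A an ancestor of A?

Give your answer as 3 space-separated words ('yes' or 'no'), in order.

After op 1 (branch): HEAD=main@A [feat=A main=A]
After op 2 (commit): HEAD=main@B [feat=A main=B]
After op 3 (checkout): HEAD=feat@A [feat=A main=B]
After op 4 (checkout): HEAD=main@B [feat=A main=B]
After op 5 (branch): HEAD=main@B [feat=A main=B topic=B]
After op 6 (branch): HEAD=main@B [exp=B feat=A main=B topic=B]
ancestors(B) = {A,B}; B in? yes
ancestors(A) = {A}; B in? no
ancestors(A) = {A}; A in? yes

Answer: yes no yes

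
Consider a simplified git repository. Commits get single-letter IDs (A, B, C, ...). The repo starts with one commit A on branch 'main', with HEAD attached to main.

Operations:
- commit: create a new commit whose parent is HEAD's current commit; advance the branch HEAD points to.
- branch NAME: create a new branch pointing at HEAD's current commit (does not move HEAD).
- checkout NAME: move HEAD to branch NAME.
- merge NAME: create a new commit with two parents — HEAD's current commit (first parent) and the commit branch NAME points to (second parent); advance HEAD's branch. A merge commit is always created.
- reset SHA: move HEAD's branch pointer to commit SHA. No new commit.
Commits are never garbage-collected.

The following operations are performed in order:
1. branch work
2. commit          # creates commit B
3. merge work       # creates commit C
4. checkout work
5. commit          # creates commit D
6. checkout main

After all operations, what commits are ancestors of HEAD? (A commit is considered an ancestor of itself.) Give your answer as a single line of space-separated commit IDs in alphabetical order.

Answer: A B C

Derivation:
After op 1 (branch): HEAD=main@A [main=A work=A]
After op 2 (commit): HEAD=main@B [main=B work=A]
After op 3 (merge): HEAD=main@C [main=C work=A]
After op 4 (checkout): HEAD=work@A [main=C work=A]
After op 5 (commit): HEAD=work@D [main=C work=D]
After op 6 (checkout): HEAD=main@C [main=C work=D]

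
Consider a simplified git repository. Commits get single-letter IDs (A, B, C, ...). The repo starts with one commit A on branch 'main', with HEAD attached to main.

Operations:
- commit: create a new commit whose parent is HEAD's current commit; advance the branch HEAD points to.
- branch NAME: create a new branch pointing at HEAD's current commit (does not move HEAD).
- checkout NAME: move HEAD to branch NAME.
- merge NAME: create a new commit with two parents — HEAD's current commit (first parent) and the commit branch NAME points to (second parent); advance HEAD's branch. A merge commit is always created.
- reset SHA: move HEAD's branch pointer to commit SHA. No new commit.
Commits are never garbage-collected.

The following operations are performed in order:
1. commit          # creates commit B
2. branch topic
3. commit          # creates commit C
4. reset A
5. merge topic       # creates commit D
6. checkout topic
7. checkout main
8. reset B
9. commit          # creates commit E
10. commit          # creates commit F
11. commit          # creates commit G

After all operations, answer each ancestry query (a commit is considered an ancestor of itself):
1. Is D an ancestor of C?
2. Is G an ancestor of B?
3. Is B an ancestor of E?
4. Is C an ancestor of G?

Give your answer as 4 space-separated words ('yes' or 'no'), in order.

Answer: no no yes no

Derivation:
After op 1 (commit): HEAD=main@B [main=B]
After op 2 (branch): HEAD=main@B [main=B topic=B]
After op 3 (commit): HEAD=main@C [main=C topic=B]
After op 4 (reset): HEAD=main@A [main=A topic=B]
After op 5 (merge): HEAD=main@D [main=D topic=B]
After op 6 (checkout): HEAD=topic@B [main=D topic=B]
After op 7 (checkout): HEAD=main@D [main=D topic=B]
After op 8 (reset): HEAD=main@B [main=B topic=B]
After op 9 (commit): HEAD=main@E [main=E topic=B]
After op 10 (commit): HEAD=main@F [main=F topic=B]
After op 11 (commit): HEAD=main@G [main=G topic=B]
ancestors(C) = {A,B,C}; D in? no
ancestors(B) = {A,B}; G in? no
ancestors(E) = {A,B,E}; B in? yes
ancestors(G) = {A,B,E,F,G}; C in? no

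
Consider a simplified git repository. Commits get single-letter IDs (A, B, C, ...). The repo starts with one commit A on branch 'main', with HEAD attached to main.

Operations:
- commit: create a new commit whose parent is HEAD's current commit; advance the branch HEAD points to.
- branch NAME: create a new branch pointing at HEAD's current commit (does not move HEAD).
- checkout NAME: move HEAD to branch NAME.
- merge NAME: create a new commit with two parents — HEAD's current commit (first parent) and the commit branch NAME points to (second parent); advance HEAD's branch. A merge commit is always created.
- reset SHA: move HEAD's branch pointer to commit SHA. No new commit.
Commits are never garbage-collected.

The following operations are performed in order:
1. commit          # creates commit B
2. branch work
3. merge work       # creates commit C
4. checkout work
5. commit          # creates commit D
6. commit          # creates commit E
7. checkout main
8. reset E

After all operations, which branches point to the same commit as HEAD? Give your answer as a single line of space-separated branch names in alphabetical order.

After op 1 (commit): HEAD=main@B [main=B]
After op 2 (branch): HEAD=main@B [main=B work=B]
After op 3 (merge): HEAD=main@C [main=C work=B]
After op 4 (checkout): HEAD=work@B [main=C work=B]
After op 5 (commit): HEAD=work@D [main=C work=D]
After op 6 (commit): HEAD=work@E [main=C work=E]
After op 7 (checkout): HEAD=main@C [main=C work=E]
After op 8 (reset): HEAD=main@E [main=E work=E]

Answer: main work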